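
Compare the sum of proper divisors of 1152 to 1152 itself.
abundant

Proper divisors of 1152: sum = 1 + 2 + 3 + 4 + 6 + 8 + 9 + 12 + ... + 192 + 288 + 384 + 576 (23 divisors) = 2163
Since 2163 > 1152, 1152 is abundant.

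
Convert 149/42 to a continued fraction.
[3; 1, 1, 4, 1, 3]

Euclidean algorithm steps:
149 = 3 × 42 + 23
42 = 1 × 23 + 19
23 = 1 × 19 + 4
19 = 4 × 4 + 3
4 = 1 × 3 + 1
3 = 3 × 1 + 0
Continued fraction: [3; 1, 1, 4, 1, 3]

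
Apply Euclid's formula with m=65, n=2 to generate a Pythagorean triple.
(4221, 260, 4229)

Euclid's formula: a = m² - n², b = 2mn, c = m² + n²
m = 65, n = 2
a = 65² - 2² = 4225 - 4 = 4221
b = 2 × 65 × 2 = 260
c = 65² + 2² = 4225 + 4 = 4229
Verification: 4221² + 260² = 17816841 + 67600 = 17884441 = 4229² ✓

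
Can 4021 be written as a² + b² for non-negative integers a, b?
39² + 50² (a=39, b=50)

Factorization: 4021 = 4021
By Fermat: n is sum of two squares iff every prime p ≡ 3 (mod 4) appears to even power.
All primes ≡ 3 (mod 4) appear to even power.
Search a = 0, 1, 2, … for 4021 - a² a perfect square: first hit at a = 39: 4021 - 1521 = 2500 = 50².
4021 = 39² + 50² = 1521 + 2500 ✓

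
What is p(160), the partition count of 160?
107438159466

p(n) counts ways to write n as a sum of positive integers (order ignored).
Euler's pentagonal recurrence: p(k) = p(k-1) + p(k-2) - p(k-5) - p(k-7) + p(k-12) + p(k-15) - ... (offsets j(3j∓1)/2, signs ++--, p(0)=1, p(<0)=0).
DP table for k = 0..159: p(0)=1, p(1)=1, p(2)=2, p(3)=3, p(4)=5, p(5)=7, p(6)=11, p(7)=15, p(8)=22, p(9)=30, p(10)=42, p(11)=56, p(12)=77, p(13)=101, p(14)=135, p(15)=176, p(16)=231, p(17)=297, p(18)=385, p(19)=490, p(20)=627, p(21)=792, p(22)=1002, p(23)=1255, p(24)=1575, p(25)=1958, p(26)=2436, p(27)=3010, p(28)=3718, p(29)=4565, p(30)=5604, p(31)=6842, p(32)=8349, p(33)=10143, p(34)=12310, p(35)=14883, p(36)=17977, p(37)=21637, p(38)=26015, p(39)=31185, p(40)=37338, p(41)=44583, p(42)=53174, p(43)=63261, p(44)=75175, p(45)=89134, p(46)=105558, p(47)=124754, p(48)=147273, p(49)=173525, p(50)=204226, p(51)=239943, p(52)=281589, p(53)=329931, p(54)=386155, p(55)=451276, p(56)=526823, p(57)=614154, p(58)=715220, p(59)=831820, p(60)=966467, p(61)=1121505, p(62)=1300156, p(63)=1505499, p(64)=1741630, p(65)=2012558, p(66)=2323520, p(67)=2679689, p(68)=3087735, p(69)=3554345, p(70)=4087968, p(71)=4697205, p(72)=5392783, p(73)=6185689, p(74)=7089500, p(75)=8118264, p(76)=9289091, p(77)=10619863, p(78)=12132164, p(79)=13848650, p(80)=15796476, p(81)=18004327, p(82)=20506255, p(83)=23338469, p(84)=26543660, p(85)=30167357, p(86)=34262962, p(87)=38887673, p(88)=44108109, p(89)=49995925, p(90)=56634173, p(91)=64112359, p(92)=72533807, p(93)=82010177, p(94)=92669720, p(95)=104651419, p(96)=118114304, p(97)=133230930, p(98)=150198136, p(99)=169229875, p(100)=190569292, p(101)=214481126, p(102)=241265379, p(103)=271248950, p(104)=304801365, p(105)=342325709, p(106)=384276336, p(107)=431149389, p(108)=483502844, p(109)=541946240, p(110)=607163746, p(111)=679903203, p(112)=761002156, p(113)=851376628, p(114)=952050665, p(115)=1064144451, p(116)=1188908248, p(117)=1327710076, p(118)=1482074143, p(119)=1653668665, p(120)=1844349560, p(121)=2056148051, p(122)=2291320912, p(123)=2552338241, p(124)=2841940500, p(125)=3163127352, p(126)=3519222692, p(127)=3913864295, p(128)=4351078600, p(129)=4835271870, p(130)=5371315400, p(131)=5964539504, p(132)=6620830889, p(133)=7346629512, p(134)=8149040695, p(135)=9035836076, p(136)=10015581680, p(137)=11097645016, p(138)=12292341831, p(139)=13610949895, p(140)=15065878135, p(141)=16670689208, p(142)=18440293320, p(143)=20390982757, p(144)=22540654445, p(145)=24908858009, p(146)=27517052599, p(147)=30388671978, p(148)=33549419497, p(149)=37027355200, p(150)=40853235313, p(151)=45060624582, p(152)=49686288421, p(153)=54770336324, p(154)=60356673280, p(155)=66493182097, p(156)=73232243759, p(157)=80630964769, p(158)=88751778802, p(159)=97662728555.
Final step: p(160) = p(159) + p(158) - p(155) - p(153) + p(148) + p(145) - p(138) - p(134) + p(125) + p(120) - p(109) - p(103) + p(90) + p(83) - p(68) - p(60) + p(43) + p(34) - p(15) - p(5)
= 97662728555 + 88751778802 - 66493182097 - 54770336324 + 33549419497 + 24908858009 - 12292341831 - 8149040695 + 3163127352 + 1844349560 - 541946240 - 271248950 + 56634173 + 23338469 - 3087735 - 966467 + 63261 + 12310 - 176 - 7
= 107438159466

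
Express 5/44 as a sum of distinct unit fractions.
1/9 + 1/396

Greedy algorithm:
5/44: ceiling(44/5) = 9, use 1/9
1/396: ceiling(396/1) = 396, use 1/396
Result: 5/44 = 1/9 + 1/396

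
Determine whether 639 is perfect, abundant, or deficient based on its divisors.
deficient

Proper divisors of 639: sum = 1 + 3 + 9 + 71 + 213 = 297
Since 297 < 639, 639 is deficient.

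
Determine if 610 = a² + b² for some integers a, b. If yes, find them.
9² + 23² (a=9, b=23)

Factorization: 610 = 2 × 5 × 61
By Fermat: n is sum of two squares iff every prime p ≡ 3 (mod 4) appears to even power.
All primes ≡ 3 (mod 4) appear to even power.
Search a = 0, 1, 2, … for 610 - a² a perfect square: first hit at a = 9: 610 - 81 = 529 = 23².
610 = 9² + 23² = 81 + 529 ✓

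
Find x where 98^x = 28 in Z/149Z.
108

Baby-step giant-step with step n = ⌈√149⌉ = 13.
Baby steps 98^j mod 149 (j:value) for j=0..12: 0:1, 1:98, 2:68, 3:108, 4:5, 5:43, 6:42, 7:93, 8:25, 9:66, 10:61, 11:18, 12:125.
Giant-step multiplier: 98^(-13) ≡ 98^(148-13) = 98^135 ≡ 14 (mod 149).
Giant steps γ_i = 28·14^i mod 149: γ_0=28, γ_1=94, γ_2=124, γ_3=97, γ_4=17, γ_5=89, γ_6=54, γ_7=11, γ_8=5 (in table at j=4).
x = i·n + j = 8·13 + 4 = 108.
Check: 98^108 ≡ 28 (mod 149).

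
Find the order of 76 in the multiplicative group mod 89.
88

89 is prime, so ord(76) divides φ(89) = 88.
Divisors of 88: 1, 2, 4, 8, 11, 22, 44, 88.
Repeated squaring: 76^1 ≡ 76, 76^2 ≡ 80, 76^4 ≡ 81, 76^8 ≡ 64, 76^16 ≡ 2, 76^32 ≡ 4, 76^64 ≡ 16 (mod 89).
Test 76^d mod 89 for each divisor d in increasing order:
76^1 ≡ 76
76^2 ≡ 80
76^4 ≡ 81
76^8 ≡ 64
76^11 = 76^8·76^2·76^1 ≡ 12
76^22 = 76^16·76^4·76^2 ≡ 55
76^44 = 76^32·76^8·76^4 ≡ 88
76^88 = 76^64·76^16·76^8 ≡ 1  ← first divisor giving 1
The order is 88.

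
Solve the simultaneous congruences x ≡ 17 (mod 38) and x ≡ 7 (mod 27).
169

Using Chinese Remainder Theorem:
M = 38 × 27 = 1026
M1 = 27, M2 = 38
y1 = 27^(-1) mod 38 = 31
y2 = 38^(-1) mod 27 = 5
x = (17×27×31 + 7×38×5) mod 1026 = 169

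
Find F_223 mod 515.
507

Matrix identity: Q^n = [[F_(n+1), F_n], [F_n, F_(n-1)]] with Q = [[1,1],[1,0]].
n = 223 = 11011111₂. Square-and-multiply, entries mod 515:
Q^1 = [[1,1],[1,0]]
Q^3 = (Q^1)²·Q = [[3,2],[2,1]]
Q^6 = (Q^3)² = [[13,8],[8,5]]
Q^13 = (Q^6)²·Q = [[377,233],[233,144]]
Q^27 = (Q^13)²·Q = [[56,203],[203,368]]
Q^55 = (Q^27)²·Q = [[122,55],[55,67]]
Q^111 = (Q^55)²·Q = [[494,399],[399,95]]
Q^223 = (Q^111)²·Q = [[163,507],[507,171]]
F_223 mod 515 = Q^223[0][1] = 507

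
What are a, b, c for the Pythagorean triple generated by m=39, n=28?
(737, 2184, 2305)

Euclid's formula: a = m² - n², b = 2mn, c = m² + n²
m = 39, n = 28
a = 39² - 28² = 1521 - 784 = 737
b = 2 × 39 × 28 = 2184
c = 39² + 28² = 1521 + 784 = 2305
Verification: 737² + 2184² = 543169 + 4769856 = 5313025 = 2305² ✓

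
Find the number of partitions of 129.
4835271870

p(n) counts ways to write n as a sum of positive integers (order ignored).
Euler's pentagonal recurrence: p(k) = p(k-1) + p(k-2) - p(k-5) - p(k-7) + p(k-12) + p(k-15) - ... (offsets j(3j∓1)/2, signs ++--, p(0)=1, p(<0)=0).
DP table for k = 0..128: p(0)=1, p(1)=1, p(2)=2, p(3)=3, p(4)=5, p(5)=7, p(6)=11, p(7)=15, p(8)=22, p(9)=30, p(10)=42, p(11)=56, p(12)=77, p(13)=101, p(14)=135, p(15)=176, p(16)=231, p(17)=297, p(18)=385, p(19)=490, p(20)=627, p(21)=792, p(22)=1002, p(23)=1255, p(24)=1575, p(25)=1958, p(26)=2436, p(27)=3010, p(28)=3718, p(29)=4565, p(30)=5604, p(31)=6842, p(32)=8349, p(33)=10143, p(34)=12310, p(35)=14883, p(36)=17977, p(37)=21637, p(38)=26015, p(39)=31185, p(40)=37338, p(41)=44583, p(42)=53174, p(43)=63261, p(44)=75175, p(45)=89134, p(46)=105558, p(47)=124754, p(48)=147273, p(49)=173525, p(50)=204226, p(51)=239943, p(52)=281589, p(53)=329931, p(54)=386155, p(55)=451276, p(56)=526823, p(57)=614154, p(58)=715220, p(59)=831820, p(60)=966467, p(61)=1121505, p(62)=1300156, p(63)=1505499, p(64)=1741630, p(65)=2012558, p(66)=2323520, p(67)=2679689, p(68)=3087735, p(69)=3554345, p(70)=4087968, p(71)=4697205, p(72)=5392783, p(73)=6185689, p(74)=7089500, p(75)=8118264, p(76)=9289091, p(77)=10619863, p(78)=12132164, p(79)=13848650, p(80)=15796476, p(81)=18004327, p(82)=20506255, p(83)=23338469, p(84)=26543660, p(85)=30167357, p(86)=34262962, p(87)=38887673, p(88)=44108109, p(89)=49995925, p(90)=56634173, p(91)=64112359, p(92)=72533807, p(93)=82010177, p(94)=92669720, p(95)=104651419, p(96)=118114304, p(97)=133230930, p(98)=150198136, p(99)=169229875, p(100)=190569292, p(101)=214481126, p(102)=241265379, p(103)=271248950, p(104)=304801365, p(105)=342325709, p(106)=384276336, p(107)=431149389, p(108)=483502844, p(109)=541946240, p(110)=607163746, p(111)=679903203, p(112)=761002156, p(113)=851376628, p(114)=952050665, p(115)=1064144451, p(116)=1188908248, p(117)=1327710076, p(118)=1482074143, p(119)=1653668665, p(120)=1844349560, p(121)=2056148051, p(122)=2291320912, p(123)=2552338241, p(124)=2841940500, p(125)=3163127352, p(126)=3519222692, p(127)=3913864295, p(128)=4351078600.
Final step: p(129) = p(128) + p(127) - p(124) - p(122) + p(117) + p(114) - p(107) - p(103) + p(94) + p(89) - p(78) - p(72) + p(59) + p(52) - p(37) - p(29) + p(12) + p(3)
= 4351078600 + 3913864295 - 2841940500 - 2291320912 + 1327710076 + 952050665 - 431149389 - 271248950 + 92669720 + 49995925 - 12132164 - 5392783 + 831820 + 281589 - 21637 - 4565 + 77 + 3
= 4835271870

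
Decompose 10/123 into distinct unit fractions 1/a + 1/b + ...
1/13 + 1/229 + 1/91543 + 1/33520391853

Greedy algorithm:
10/123: ceiling(123/10) = 13, use 1/13
7/1599: ceiling(1599/7) = 229, use 1/229
4/366171: ceiling(366171/4) = 91543, use 1/91543
1/33520391853: ceiling(33520391853/1) = 33520391853, use 1/33520391853
Result: 10/123 = 1/13 + 1/229 + 1/91543 + 1/33520391853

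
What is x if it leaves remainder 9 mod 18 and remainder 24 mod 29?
459

Using Chinese Remainder Theorem:
M = 18 × 29 = 522
M1 = 29, M2 = 18
y1 = 29^(-1) mod 18 = 5
y2 = 18^(-1) mod 29 = 21
x = (9×29×5 + 24×18×21) mod 522 = 459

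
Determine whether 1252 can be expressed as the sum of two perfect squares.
24² + 26² (a=24, b=26)

Factorization: 1252 = 2^2 × 313
By Fermat: n is sum of two squares iff every prime p ≡ 3 (mod 4) appears to even power.
All primes ≡ 3 (mod 4) appear to even power.
Search a = 0, 1, 2, … for 1252 - a² a perfect square: first hit at a = 24: 1252 - 576 = 676 = 26².
1252 = 24² + 26² = 576 + 676 ✓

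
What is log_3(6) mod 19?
8

Baby-step giant-step with step n = ⌈√19⌉ = 5.
Baby steps 3^j mod 19 (j:value) for j=0..4: 0:1, 1:3, 2:9, 3:8, 4:5.
Giant-step multiplier: 3^(-5) ≡ 3^(18-5) = 3^13 ≡ 14 (mod 19).
Giant steps γ_i = 6·14^i mod 19: γ_0=6, γ_1=8 (in table at j=3).
x = i·n + j = 1·5 + 3 = 8.
Check: 3^8 ≡ 6 (mod 19).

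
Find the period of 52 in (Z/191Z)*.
19

191 is prime, so ord(52) divides φ(191) = 190.
Divisors of 190: 1, 2, 5, 10, 19, 38, 95, 190.
Repeated squaring: 52^1 ≡ 52, 52^2 ≡ 30, 52^4 ≡ 136, 52^8 ≡ 160, 52^16 ≡ 6, 52^32 ≡ 36, 52^64 ≡ 150, 52^128 ≡ 153 (mod 191).
Test 52^d mod 191 for each divisor d in increasing order:
52^1 ≡ 52
52^2 ≡ 30
52^5 = 52^4·52^1 ≡ 5
52^10 = 52^8·52^2 ≡ 25
52^19 = 52^16·52^2·52^1 ≡ 1  ← first divisor giving 1
The order is 19.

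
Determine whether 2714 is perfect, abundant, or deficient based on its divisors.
deficient

Proper divisors of 2714: sum = 1 + 2 + 23 + 46 + 59 + 118 + 1357 = 1606
Since 1606 < 2714, 2714 is deficient.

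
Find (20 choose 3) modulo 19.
0

Using Lucas' theorem:
Write n=20 and k=3 in base 19:
n in base 19: [1, 1]
k in base 19: [0, 3]
C(20,3) mod 19 = ∏ C(n_i, k_i) mod 19
Digit binomials (mod 19): C(1,0) = 1; C(1,3) = 0 (k_i > n_i)
Product: 1 × 0 = 0 ≡ 0 (mod 19)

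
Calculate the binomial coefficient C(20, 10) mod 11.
0

Using Lucas' theorem:
Write n=20 and k=10 in base 11:
n in base 11: [1, 9]
k in base 11: [0, 10]
C(20,10) mod 11 = ∏ C(n_i, k_i) mod 11
Digit binomials (mod 11): C(1,0) = 1; C(9,10) = 0 (k_i > n_i)
Product: 1 × 0 = 0 ≡ 0 (mod 11)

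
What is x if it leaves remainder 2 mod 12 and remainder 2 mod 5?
2

Using Chinese Remainder Theorem:
M = 12 × 5 = 60
M1 = 5, M2 = 12
y1 = 5^(-1) mod 12 = 5
y2 = 12^(-1) mod 5 = 3
x = (2×5×5 + 2×12×3) mod 60 = 2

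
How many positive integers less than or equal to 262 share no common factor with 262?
130

262 = 2 × 131
φ(n) = n × ∏(1 - 1/p) for each prime p dividing n
φ(262) = 262 × (1 - 1/2) × (1 - 1/131) = 130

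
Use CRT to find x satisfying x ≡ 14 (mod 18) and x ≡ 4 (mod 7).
32

Using Chinese Remainder Theorem:
M = 18 × 7 = 126
M1 = 7, M2 = 18
y1 = 7^(-1) mod 18 = 13
y2 = 18^(-1) mod 7 = 2
x = (14×7×13 + 4×18×2) mod 126 = 32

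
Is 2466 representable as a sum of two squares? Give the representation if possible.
21² + 45² (a=21, b=45)

Factorization: 2466 = 2 × 3^2 × 137
By Fermat: n is sum of two squares iff every prime p ≡ 3 (mod 4) appears to even power.
All primes ≡ 3 (mod 4) appear to even power.
Search a = 0, 1, 2, … for 2466 - a² a perfect square: first hit at a = 21: 2466 - 441 = 2025 = 45².
2466 = 21² + 45² = 441 + 2025 ✓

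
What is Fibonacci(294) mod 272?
8

Matrix identity: Q^n = [[F_(n+1), F_n], [F_n, F_(n-1)]] with Q = [[1,1],[1,0]].
n = 294 = 100100110₂. Square-and-multiply, entries mod 272:
Q^1 = [[1,1],[1,0]]
Q^2 = (Q^1)² = [[2,1],[1,1]]
Q^4 = (Q^2)² = [[5,3],[3,2]]
Q^9 = (Q^4)²·Q = [[55,34],[34,21]]
Q^18 = (Q^9)² = [[101,136],[136,237]]
Q^36 = (Q^18)² = [[137,0],[0,137]]
Q^73 = (Q^36)²·Q = [[1,1],[1,0]]
Q^147 = (Q^73)²·Q = [[3,2],[2,1]]
Q^294 = (Q^147)² = [[13,8],[8,5]]
F_294 mod 272 = Q^294[0][1] = 8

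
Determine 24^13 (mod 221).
193

Repeated squaring. Binary of 13 = 1101.
24^1 ≡ 24 (mod 221); 24^2 ≡ 134 (mod 221); 24^4 ≡ 55 (mod 221); 24^8 ≡ 152 (mod 221)
24^13 = 24^1 × 24^4 × 24^8 ≡ 193 (mod 221)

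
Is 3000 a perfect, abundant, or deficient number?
abundant

Proper divisors of 3000: sum = 1 + 2 + 3 + 4 + 5 + 6 + 8 + 10 + ... + 600 + 750 + 1000 + 1500 (31 divisors) = 6360
Since 6360 > 3000, 3000 is abundant.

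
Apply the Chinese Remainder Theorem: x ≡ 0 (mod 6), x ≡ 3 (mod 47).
144

Using Chinese Remainder Theorem:
M = 6 × 47 = 282
M1 = 47, M2 = 6
y1 = 47^(-1) mod 6 = 5
y2 = 6^(-1) mod 47 = 8
x = (0×47×5 + 3×6×8) mod 282 = 144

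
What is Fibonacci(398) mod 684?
305

Matrix identity: Q^n = [[F_(n+1), F_n], [F_n, F_(n-1)]] with Q = [[1,1],[1,0]].
n = 398 = 110001110₂. Square-and-multiply, entries mod 684:
Q^1 = [[1,1],[1,0]]
Q^3 = (Q^1)²·Q = [[3,2],[2,1]]
Q^6 = (Q^3)² = [[13,8],[8,5]]
Q^12 = (Q^6)² = [[233,144],[144,89]]
Q^24 = (Q^12)² = [[469,540],[540,613]]
Q^49 = (Q^24)²·Q = [[73,613],[613,144]]
Q^99 = (Q^49)²·Q = [[435,110],[110,325]]
Q^199 = (Q^99)²·Q = [[381,229],[229,152]]
Q^398 = (Q^199)² = [[610,305],[305,305]]
F_398 mod 684 = Q^398[0][1] = 305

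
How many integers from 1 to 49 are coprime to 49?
42

49 = 7^2
φ(n) = n × ∏(1 - 1/p) for each prime p dividing n
φ(49) = 49 × (1 - 1/7) = 42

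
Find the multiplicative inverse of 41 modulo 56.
41

gcd(41, 56) = 1, so the inverse exists.
Extended Euclidean algorithm on (56, 41):
56 = 1 × 41 + 15  ⟹  15 = (1)·56 + (-1)·41
41 = 2 × 15 + 11  ⟹  11 = (-2)·56 + (3)·41
15 = 1 × 11 + 4  ⟹  4 = (3)·56 + (-4)·41
11 = 2 × 4 + 3  ⟹  3 = (-8)·56 + (11)·41
4 = 1 × 3 + 1  ⟹  1 = (11)·56 + (-15)·41
So (-15)·41 ≡ 1 (mod 56), i.e. 41^(-1) ≡ -15 ≡ 41 (mod 56).
Check: 41 × 41 = 1681 ≡ 1 (mod 56)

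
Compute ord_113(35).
16

113 is prime, so ord(35) divides φ(113) = 112.
Divisors of 112: 1, 2, 4, 7, 8, 14, 16, 28, 56, 112.
Repeated squaring: 35^1 ≡ 35, 35^2 ≡ 95, 35^4 ≡ 98, 35^8 ≡ 112, 35^16 ≡ 1, 35^32 ≡ 1, 35^64 ≡ 1 (mod 113).
Test 35^d mod 113 for each divisor d in increasing order:
35^1 ≡ 35
35^2 ≡ 95
35^4 ≡ 98
35^7 = 35^4·35^2·35^1 ≡ 71
35^8 ≡ 112
35^14 = 35^8·35^4·35^2 ≡ 69
35^16 ≡ 1  ← first divisor giving 1
The order is 16.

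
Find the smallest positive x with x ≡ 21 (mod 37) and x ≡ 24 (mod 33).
354

Using Chinese Remainder Theorem:
M = 37 × 33 = 1221
M1 = 33, M2 = 37
y1 = 33^(-1) mod 37 = 9
y2 = 37^(-1) mod 33 = 25
x = (21×33×9 + 24×37×25) mod 1221 = 354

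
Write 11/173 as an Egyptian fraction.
1/16 + 1/923 + 1/2554864

Greedy algorithm:
11/173: ceiling(173/11) = 16, use 1/16
3/2768: ceiling(2768/3) = 923, use 1/923
1/2554864: ceiling(2554864/1) = 2554864, use 1/2554864
Result: 11/173 = 1/16 + 1/923 + 1/2554864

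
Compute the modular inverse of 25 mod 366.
205

gcd(25, 366) = 1, so the inverse exists.
Extended Euclidean algorithm on (366, 25):
366 = 14 × 25 + 16  ⟹  16 = (1)·366 + (-14)·25
25 = 1 × 16 + 9  ⟹  9 = (-1)·366 + (15)·25
16 = 1 × 9 + 7  ⟹  7 = (2)·366 + (-29)·25
9 = 1 × 7 + 2  ⟹  2 = (-3)·366 + (44)·25
7 = 3 × 2 + 1  ⟹  1 = (11)·366 + (-161)·25
So (-161)·25 ≡ 1 (mod 366), i.e. 25^(-1) ≡ -161 ≡ 205 (mod 366).
Check: 25 × 205 = 5125 ≡ 1 (mod 366)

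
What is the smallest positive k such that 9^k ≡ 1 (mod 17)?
8

17 is prime, so ord(9) divides φ(17) = 16.
Divisors of 16: 1, 2, 4, 8, 16.
Repeated squaring: 9^1 ≡ 9, 9^2 ≡ 13, 9^4 ≡ 16, 9^8 ≡ 1, 9^16 ≡ 1 (mod 17).
Test 9^d mod 17 for each divisor d in increasing order:
9^1 ≡ 9
9^2 ≡ 13
9^4 ≡ 16
9^8 ≡ 1  ← first divisor giving 1
The order is 8.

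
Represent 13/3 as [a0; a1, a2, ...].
[4; 3]

Euclidean algorithm steps:
13 = 4 × 3 + 1
3 = 3 × 1 + 0
Continued fraction: [4; 3]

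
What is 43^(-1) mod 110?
87

gcd(43, 110) = 1, so the inverse exists.
Extended Euclidean algorithm on (110, 43):
110 = 2 × 43 + 24  ⟹  24 = (1)·110 + (-2)·43
43 = 1 × 24 + 19  ⟹  19 = (-1)·110 + (3)·43
24 = 1 × 19 + 5  ⟹  5 = (2)·110 + (-5)·43
19 = 3 × 5 + 4  ⟹  4 = (-7)·110 + (18)·43
5 = 1 × 4 + 1  ⟹  1 = (9)·110 + (-23)·43
So (-23)·43 ≡ 1 (mod 110), i.e. 43^(-1) ≡ -23 ≡ 87 (mod 110).
Check: 43 × 87 = 3741 ≡ 1 (mod 110)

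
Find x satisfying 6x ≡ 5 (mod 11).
x ≡ 10 (mod 11)

gcd(6, 11) = 1, which divides 5, so solutions exist.
Find 6^(-1) mod 11 by the extended Euclidean algorithm:
11 = 1 × 6 + 5  ⟹  5 = (1)·11 + (-1)·6
6 = 1 × 5 + 1  ⟹  1 = (-1)·11 + (2)·6
So (2)·6 ≡ 1 (mod 11), i.e. 6^(-1) ≡ 2 (mod 11).
x ≡ 2 × 5 = 10 ≡ 10 (mod 11).
Check: 6 × 10 = 60 ≡ 5 (mod 11).
Unique solution: x ≡ 10 (mod 11)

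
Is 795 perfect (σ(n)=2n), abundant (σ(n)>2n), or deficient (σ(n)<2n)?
deficient

Proper divisors of 795: sum = 1 + 3 + 5 + 15 + 53 + 159 + 265 = 501
Since 501 < 795, 795 is deficient.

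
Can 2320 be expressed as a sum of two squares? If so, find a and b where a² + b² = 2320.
4² + 48² (a=4, b=48)

Factorization: 2320 = 2^4 × 5 × 29
By Fermat: n is sum of two squares iff every prime p ≡ 3 (mod 4) appears to even power.
All primes ≡ 3 (mod 4) appear to even power.
Search a = 0, 1, 2, … for 2320 - a² a perfect square: first hit at a = 4: 2320 - 16 = 2304 = 48².
2320 = 4² + 48² = 16 + 2304 ✓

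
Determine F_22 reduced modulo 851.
691

Matrix identity: Q^n = [[F_(n+1), F_n], [F_n, F_(n-1)]] with Q = [[1,1],[1,0]].
n = 22 = 10110₂. Square-and-multiply, entries mod 851:
Q^1 = [[1,1],[1,0]]
Q^2 = (Q^1)² = [[2,1],[1,1]]
Q^5 = (Q^2)²·Q = [[8,5],[5,3]]
Q^11 = (Q^5)²·Q = [[144,89],[89,55]]
Q^22 = (Q^11)² = [[574,691],[691,734]]
F_22 mod 851 = Q^22[0][1] = 691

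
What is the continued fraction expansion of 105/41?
[2; 1, 1, 3, 1, 1, 2]

Euclidean algorithm steps:
105 = 2 × 41 + 23
41 = 1 × 23 + 18
23 = 1 × 18 + 5
18 = 3 × 5 + 3
5 = 1 × 3 + 2
3 = 1 × 2 + 1
2 = 2 × 1 + 0
Continued fraction: [2; 1, 1, 3, 1, 1, 2]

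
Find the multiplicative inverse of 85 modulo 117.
106

gcd(85, 117) = 1, so the inverse exists.
Extended Euclidean algorithm on (117, 85):
117 = 1 × 85 + 32  ⟹  32 = (1)·117 + (-1)·85
85 = 2 × 32 + 21  ⟹  21 = (-2)·117 + (3)·85
32 = 1 × 21 + 11  ⟹  11 = (3)·117 + (-4)·85
21 = 1 × 11 + 10  ⟹  10 = (-5)·117 + (7)·85
11 = 1 × 10 + 1  ⟹  1 = (8)·117 + (-11)·85
So (-11)·85 ≡ 1 (mod 117), i.e. 85^(-1) ≡ -11 ≡ 106 (mod 117).
Check: 85 × 106 = 9010 ≡ 1 (mod 117)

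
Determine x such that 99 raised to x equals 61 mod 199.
180

Baby-step giant-step with step n = ⌈√199⌉ = 15.
Baby steps 99^j mod 199 (j:value) for j=0..14: 0:1, 1:99, 2:50, 3:174, 4:112, 5:143, 6:28, 7:185, 8:7, 9:96, 10:151, 11:24, 12:187, 13:6, 14:196.
Giant-step multiplier: 99^(-15) ≡ 99^(198-15) = 99^183 ≡ 67 (mod 199).
Giant steps γ_i = 61·67^i mod 199: γ_0=61, γ_1=107, γ_2=5, γ_3=136, γ_4=157, γ_5=171, γ_6=114, γ_7=76, γ_8=117, γ_9=78, γ_10=52, γ_11=101, γ_12=1 (in table at j=0).
x = i·n + j = 12·15 + 0 = 180.
Check: 99^180 ≡ 61 (mod 199).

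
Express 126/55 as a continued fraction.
[2; 3, 2, 3, 2]

Euclidean algorithm steps:
126 = 2 × 55 + 16
55 = 3 × 16 + 7
16 = 2 × 7 + 2
7 = 3 × 2 + 1
2 = 2 × 1 + 0
Continued fraction: [2; 3, 2, 3, 2]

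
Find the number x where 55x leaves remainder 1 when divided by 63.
55

gcd(55, 63) = 1, so the inverse exists.
Extended Euclidean algorithm on (63, 55):
63 = 1 × 55 + 8  ⟹  8 = (1)·63 + (-1)·55
55 = 6 × 8 + 7  ⟹  7 = (-6)·63 + (7)·55
8 = 1 × 7 + 1  ⟹  1 = (7)·63 + (-8)·55
So (-8)·55 ≡ 1 (mod 63), i.e. 55^(-1) ≡ -8 ≡ 55 (mod 63).
Check: 55 × 55 = 3025 ≡ 1 (mod 63)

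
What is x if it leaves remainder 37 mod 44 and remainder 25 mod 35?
1005

Using Chinese Remainder Theorem:
M = 44 × 35 = 1540
M1 = 35, M2 = 44
y1 = 35^(-1) mod 44 = 39
y2 = 44^(-1) mod 35 = 4
x = (37×35×39 + 25×44×4) mod 1540 = 1005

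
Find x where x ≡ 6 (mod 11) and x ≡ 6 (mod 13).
6

Using Chinese Remainder Theorem:
M = 11 × 13 = 143
M1 = 13, M2 = 11
y1 = 13^(-1) mod 11 = 6
y2 = 11^(-1) mod 13 = 6
x = (6×13×6 + 6×11×6) mod 143 = 6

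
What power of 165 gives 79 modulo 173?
79

Baby-step giant-step with step n = ⌈√173⌉ = 14.
Baby steps 165^j mod 173 (j:value) for j=0..13: 0:1, 1:165, 2:64, 3:7, 4:117, 5:102, 6:49, 7:127, 8:22, 9:170, 10:24, 11:154, 12:152, 13:168.
Giant-step multiplier: 165^(-14) ≡ 165^(172-14) = 165^158 ≡ 13 (mod 173).
Giant steps γ_i = 79·13^i mod 173: γ_0=79, γ_1=162, γ_2=30, γ_3=44, γ_4=53, γ_5=170 (in table at j=9).
x = i·n + j = 5·14 + 9 = 79.
Check: 165^79 ≡ 79 (mod 173).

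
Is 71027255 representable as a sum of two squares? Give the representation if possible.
Not possible

Factorization: 71027255 = 5 × 13 × 103^3
By Fermat: n is sum of two squares iff every prime p ≡ 3 (mod 4) appears to even power.
Prime(s) ≡ 3 (mod 4) with odd exponent: [(103, 3)]
Therefore 71027255 cannot be expressed as a² + b².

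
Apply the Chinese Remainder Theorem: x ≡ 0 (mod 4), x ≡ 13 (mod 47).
60

Using Chinese Remainder Theorem:
M = 4 × 47 = 188
M1 = 47, M2 = 4
y1 = 47^(-1) mod 4 = 3
y2 = 4^(-1) mod 47 = 12
x = (0×47×3 + 13×4×12) mod 188 = 60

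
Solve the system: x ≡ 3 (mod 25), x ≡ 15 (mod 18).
303

Using Chinese Remainder Theorem:
M = 25 × 18 = 450
M1 = 18, M2 = 25
y1 = 18^(-1) mod 25 = 7
y2 = 25^(-1) mod 18 = 13
x = (3×18×7 + 15×25×13) mod 450 = 303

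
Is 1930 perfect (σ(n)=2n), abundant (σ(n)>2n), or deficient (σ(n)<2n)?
deficient

Proper divisors of 1930: sum = 1 + 2 + 5 + 10 + 193 + 386 + 965 = 1562
Since 1562 < 1930, 1930 is deficient.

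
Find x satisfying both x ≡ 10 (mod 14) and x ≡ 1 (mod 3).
10

Using Chinese Remainder Theorem:
M = 14 × 3 = 42
M1 = 3, M2 = 14
y1 = 3^(-1) mod 14 = 5
y2 = 14^(-1) mod 3 = 2
x = (10×3×5 + 1×14×2) mod 42 = 10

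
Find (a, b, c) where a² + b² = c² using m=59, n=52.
(777, 6136, 6185)

Euclid's formula: a = m² - n², b = 2mn, c = m² + n²
m = 59, n = 52
a = 59² - 52² = 3481 - 2704 = 777
b = 2 × 59 × 52 = 6136
c = 59² + 52² = 3481 + 2704 = 6185
Verification: 777² + 6136² = 603729 + 37650496 = 38254225 = 6185² ✓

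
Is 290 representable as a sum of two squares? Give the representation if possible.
1² + 17² (a=1, b=17)

Factorization: 290 = 2 × 5 × 29
By Fermat: n is sum of two squares iff every prime p ≡ 3 (mod 4) appears to even power.
All primes ≡ 3 (mod 4) appear to even power.
Search a = 0, 1, 2, … for 290 - a² a perfect square: first hit at a = 1: 290 - 1 = 289 = 17².
290 = 1² + 17² = 1 + 289 ✓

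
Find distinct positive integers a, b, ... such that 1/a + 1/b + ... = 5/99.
1/20 + 1/1980

Greedy algorithm:
5/99: ceiling(99/5) = 20, use 1/20
1/1980: ceiling(1980/1) = 1980, use 1/1980
Result: 5/99 = 1/20 + 1/1980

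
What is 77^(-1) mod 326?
199

gcd(77, 326) = 1, so the inverse exists.
Extended Euclidean algorithm on (326, 77):
326 = 4 × 77 + 18  ⟹  18 = (1)·326 + (-4)·77
77 = 4 × 18 + 5  ⟹  5 = (-4)·326 + (17)·77
18 = 3 × 5 + 3  ⟹  3 = (13)·326 + (-55)·77
5 = 1 × 3 + 2  ⟹  2 = (-17)·326 + (72)·77
3 = 1 × 2 + 1  ⟹  1 = (30)·326 + (-127)·77
So (-127)·77 ≡ 1 (mod 326), i.e. 77^(-1) ≡ -127 ≡ 199 (mod 326).
Check: 77 × 199 = 15323 ≡ 1 (mod 326)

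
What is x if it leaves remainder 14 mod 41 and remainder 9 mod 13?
178

Using Chinese Remainder Theorem:
M = 41 × 13 = 533
M1 = 13, M2 = 41
y1 = 13^(-1) mod 41 = 19
y2 = 41^(-1) mod 13 = 7
x = (14×13×19 + 9×41×7) mod 533 = 178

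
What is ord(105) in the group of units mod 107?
53

107 is prime, so ord(105) divides φ(107) = 106.
Divisors of 106: 1, 2, 53, 106.
Repeated squaring: 105^1 ≡ 105, 105^2 ≡ 4, 105^4 ≡ 16, 105^8 ≡ 42, 105^16 ≡ 52, 105^32 ≡ 29, 105^64 ≡ 92 (mod 107).
Test 105^d mod 107 for each divisor d in increasing order:
105^1 ≡ 105
105^2 ≡ 4
105^53 = 105^32·105^16·105^4·105^1 ≡ 1  ← first divisor giving 1
The order is 53.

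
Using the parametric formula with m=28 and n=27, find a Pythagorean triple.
(55, 1512, 1513)

Euclid's formula: a = m² - n², b = 2mn, c = m² + n²
m = 28, n = 27
a = 28² - 27² = 784 - 729 = 55
b = 2 × 28 × 27 = 1512
c = 28² + 27² = 784 + 729 = 1513
Verification: 55² + 1512² = 3025 + 2286144 = 2289169 = 1513² ✓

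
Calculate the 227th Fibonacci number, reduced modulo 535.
303

Matrix identity: Q^n = [[F_(n+1), F_n], [F_n, F_(n-1)]] with Q = [[1,1],[1,0]].
n = 227 = 11100011₂. Square-and-multiply, entries mod 535:
Q^1 = [[1,1],[1,0]]
Q^3 = (Q^1)²·Q = [[3,2],[2,1]]
Q^7 = (Q^3)²·Q = [[21,13],[13,8]]
Q^14 = (Q^7)² = [[75,377],[377,233]]
Q^28 = (Q^14)² = [[94,21],[21,73]]
Q^56 = (Q^28)² = [[182,297],[297,420]]
Q^113 = (Q^56)²·Q = [[527,423],[423,104]]
Q^227 = (Q^113)²·Q = [[251,303],[303,483]]
F_227 mod 535 = Q^227[0][1] = 303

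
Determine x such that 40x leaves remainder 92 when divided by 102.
x ≡ 38 (mod 51)

gcd(40, 102) = 2, which divides 92, so solutions exist.
Divide through by 2: 20x ≡ 46 (mod 51).
Find 20^(-1) mod 51 by the extended Euclidean algorithm:
51 = 2 × 20 + 11  ⟹  11 = (1)·51 + (-2)·20
20 = 1 × 11 + 9  ⟹  9 = (-1)·51 + (3)·20
11 = 1 × 9 + 2  ⟹  2 = (2)·51 + (-5)·20
9 = 4 × 2 + 1  ⟹  1 = (-9)·51 + (23)·20
So (23)·20 ≡ 1 (mod 51), i.e. 20^(-1) ≡ 23 (mod 51).
x ≡ 23 × 46 = 1058 ≡ 38 (mod 51).
Check: 40 × 38 = 1520 ≡ 92 (mod 102).
x ≡ 38 (mod 51), giving 2 solutions mod 102.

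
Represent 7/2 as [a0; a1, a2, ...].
[3; 2]

Euclidean algorithm steps:
7 = 3 × 2 + 1
2 = 2 × 1 + 0
Continued fraction: [3; 2]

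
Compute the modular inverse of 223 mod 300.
187

gcd(223, 300) = 1, so the inverse exists.
Extended Euclidean algorithm on (300, 223):
300 = 1 × 223 + 77  ⟹  77 = (1)·300 + (-1)·223
223 = 2 × 77 + 69  ⟹  69 = (-2)·300 + (3)·223
77 = 1 × 69 + 8  ⟹  8 = (3)·300 + (-4)·223
69 = 8 × 8 + 5  ⟹  5 = (-26)·300 + (35)·223
8 = 1 × 5 + 3  ⟹  3 = (29)·300 + (-39)·223
5 = 1 × 3 + 2  ⟹  2 = (-55)·300 + (74)·223
3 = 1 × 2 + 1  ⟹  1 = (84)·300 + (-113)·223
So (-113)·223 ≡ 1 (mod 300), i.e. 223^(-1) ≡ -113 ≡ 187 (mod 300).
Check: 223 × 187 = 41701 ≡ 1 (mod 300)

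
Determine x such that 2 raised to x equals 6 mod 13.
5

Baby-step giant-step with step n = ⌈√13⌉ = 4.
Baby steps 2^j mod 13 (j:value) for j=0..3: 0:1, 1:2, 2:4, 3:8.
Giant-step multiplier: 2^(-4) ≡ 2^(12-4) = 2^8 ≡ 9 (mod 13).
Giant steps γ_i = 6·9^i mod 13: γ_0=6, γ_1=2 (in table at j=1).
x = i·n + j = 1·4 + 1 = 5.
Check: 2^5 ≡ 6 (mod 13).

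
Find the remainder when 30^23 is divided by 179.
114

Repeated squaring. Binary of 23 = 10111.
30^1 ≡ 30 (mod 179); 30^2 ≡ 5 (mod 179); 30^4 ≡ 25 (mod 179); 30^8 ≡ 88 (mod 179); 30^16 ≡ 47 (mod 179)
30^23 = 30^1 × 30^2 × 30^4 × 30^16 ≡ 114 (mod 179)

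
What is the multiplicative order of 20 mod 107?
106

107 is prime, so ord(20) divides φ(107) = 106.
Divisors of 106: 1, 2, 53, 106.
Repeated squaring: 20^1 ≡ 20, 20^2 ≡ 79, 20^4 ≡ 35, 20^8 ≡ 48, 20^16 ≡ 57, 20^32 ≡ 39, 20^64 ≡ 23 (mod 107).
Test 20^d mod 107 for each divisor d in increasing order:
20^1 ≡ 20
20^2 ≡ 79
20^53 = 20^32·20^16·20^4·20^1 ≡ 106
20^106 = 20^64·20^32·20^8·20^2 ≡ 1  ← first divisor giving 1
The order is 106.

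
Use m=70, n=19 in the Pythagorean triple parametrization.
(4539, 2660, 5261)

Euclid's formula: a = m² - n², b = 2mn, c = m² + n²
m = 70, n = 19
a = 70² - 19² = 4900 - 361 = 4539
b = 2 × 70 × 19 = 2660
c = 70² + 19² = 4900 + 361 = 5261
Verification: 4539² + 2660² = 20602521 + 7075600 = 27678121 = 5261² ✓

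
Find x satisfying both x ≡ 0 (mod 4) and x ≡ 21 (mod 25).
96

Using Chinese Remainder Theorem:
M = 4 × 25 = 100
M1 = 25, M2 = 4
y1 = 25^(-1) mod 4 = 1
y2 = 4^(-1) mod 25 = 19
x = (0×25×1 + 21×4×19) mod 100 = 96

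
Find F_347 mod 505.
103

Matrix identity: Q^n = [[F_(n+1), F_n], [F_n, F_(n-1)]] with Q = [[1,1],[1,0]].
n = 347 = 101011011₂. Square-and-multiply, entries mod 505:
Q^1 = [[1,1],[1,0]]
Q^2 = (Q^1)² = [[2,1],[1,1]]
Q^5 = (Q^2)²·Q = [[8,5],[5,3]]
Q^10 = (Q^5)² = [[89,55],[55,34]]
Q^21 = (Q^10)²·Q = [[36,341],[341,200]]
Q^43 = (Q^21)²·Q = [[93,417],[417,181]]
Q^86 = (Q^43)² = [[233,128],[128,105]]
Q^173 = (Q^86)²·Q = [[312,478],[478,339]]
Q^347 = (Q^173)²·Q = [[201,103],[103,98]]
F_347 mod 505 = Q^347[0][1] = 103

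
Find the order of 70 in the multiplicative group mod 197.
49

197 is prime, so ord(70) divides φ(197) = 196.
Divisors of 196: 1, 2, 4, 7, 14, 28, 49, 98, 196.
Repeated squaring: 70^1 ≡ 70, 70^2 ≡ 172, 70^4 ≡ 34, 70^8 ≡ 171, 70^16 ≡ 85, 70^32 ≡ 133, 70^64 ≡ 156, 70^128 ≡ 105 (mod 197).
Test 70^d mod 197 for each divisor d in increasing order:
70^1 ≡ 70
70^2 ≡ 172
70^4 ≡ 34
70^7 = 70^4·70^2·70^1 ≡ 191
70^14 = 70^8·70^4·70^2 ≡ 36
70^28 = 70^16·70^8·70^4 ≡ 114
70^49 = 70^32·70^16·70^1 ≡ 1  ← first divisor giving 1
The order is 49.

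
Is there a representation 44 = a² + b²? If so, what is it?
Not possible

Factorization: 44 = 2^2 × 11
By Fermat: n is sum of two squares iff every prime p ≡ 3 (mod 4) appears to even power.
Prime(s) ≡ 3 (mod 4) with odd exponent: [(11, 1)]
Therefore 44 cannot be expressed as a² + b².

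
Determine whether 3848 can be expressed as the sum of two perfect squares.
2² + 62² (a=2, b=62)

Factorization: 3848 = 2^3 × 13 × 37
By Fermat: n is sum of two squares iff every prime p ≡ 3 (mod 4) appears to even power.
All primes ≡ 3 (mod 4) appear to even power.
Search a = 0, 1, 2, … for 3848 - a² a perfect square: first hit at a = 2: 3848 - 4 = 3844 = 62².
3848 = 2² + 62² = 4 + 3844 ✓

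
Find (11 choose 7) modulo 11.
0

Using Lucas' theorem:
Write n=11 and k=7 in base 11:
n in base 11: [1, 0]
k in base 11: [0, 7]
C(11,7) mod 11 = ∏ C(n_i, k_i) mod 11
Digit binomials (mod 11): C(1,0) = 1; C(0,7) = 0 (k_i > n_i)
Product: 1 × 0 = 0 ≡ 0 (mod 11)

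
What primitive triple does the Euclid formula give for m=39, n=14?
(1325, 1092, 1717)

Euclid's formula: a = m² - n², b = 2mn, c = m² + n²
m = 39, n = 14
a = 39² - 14² = 1521 - 196 = 1325
b = 2 × 39 × 14 = 1092
c = 39² + 14² = 1521 + 196 = 1717
Verification: 1325² + 1092² = 1755625 + 1192464 = 2948089 = 1717² ✓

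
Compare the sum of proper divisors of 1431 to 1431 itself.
deficient

Proper divisors of 1431: sum = 1 + 3 + 9 + 27 + 53 + 159 + 477 = 729
Since 729 < 1431, 1431 is deficient.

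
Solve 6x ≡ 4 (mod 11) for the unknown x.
x ≡ 8 (mod 11)

gcd(6, 11) = 1, which divides 4, so solutions exist.
Find 6^(-1) mod 11 by the extended Euclidean algorithm:
11 = 1 × 6 + 5  ⟹  5 = (1)·11 + (-1)·6
6 = 1 × 5 + 1  ⟹  1 = (-1)·11 + (2)·6
So (2)·6 ≡ 1 (mod 11), i.e. 6^(-1) ≡ 2 (mod 11).
x ≡ 2 × 4 = 8 ≡ 8 (mod 11).
Check: 6 × 8 = 48 ≡ 4 (mod 11).
Unique solution: x ≡ 8 (mod 11)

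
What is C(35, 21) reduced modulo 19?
6

Using Lucas' theorem:
Write n=35 and k=21 in base 19:
n in base 19: [1, 16]
k in base 19: [1, 2]
C(35,21) mod 19 = ∏ C(n_i, k_i) mod 19
Digit binomials (mod 19): C(1,1) = 1; C(16,2) = 120 ≡ 6
Product: 1 × 6 = 6 ≡ 6 (mod 19)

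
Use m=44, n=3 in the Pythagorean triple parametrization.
(1927, 264, 1945)

Euclid's formula: a = m² - n², b = 2mn, c = m² + n²
m = 44, n = 3
a = 44² - 3² = 1936 - 9 = 1927
b = 2 × 44 × 3 = 264
c = 44² + 3² = 1936 + 9 = 1945
Verification: 1927² + 264² = 3713329 + 69696 = 3783025 = 1945² ✓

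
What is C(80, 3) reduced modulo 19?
4

Using Lucas' theorem:
Write n=80 and k=3 in base 19:
n in base 19: [4, 4]
k in base 19: [0, 3]
C(80,3) mod 19 = ∏ C(n_i, k_i) mod 19
Digit binomials (mod 19): C(4,0) = 1; C(4,3) = 4
Product: 1 × 4 = 4 ≡ 4 (mod 19)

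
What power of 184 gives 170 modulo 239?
156

Baby-step giant-step with step n = ⌈√239⌉ = 16.
Baby steps 184^j mod 239 (j:value) for j=0..15: 0:1, 1:184, 2:157, 3:208, 4:32, 5:152, 6:5, 7:203, 8:68, 9:84, 10:160, 11:43, 12:25, 13:59, 14:101, 15:181.
Giant-step multiplier: 184^(-16) ≡ 184^(238-16) = 184^222 ≡ 72 (mod 239).
Giant steps γ_i = 170·72^i mod 239: γ_0=170, γ_1=51, γ_2=87, γ_3=50, γ_4=15, γ_5=124, γ_6=85, γ_7=145, γ_8=163, γ_9=25 (in table at j=12).
x = i·n + j = 9·16 + 12 = 156.
Check: 184^156 ≡ 170 (mod 239).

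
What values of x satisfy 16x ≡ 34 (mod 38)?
x ≡ 14 (mod 19)

gcd(16, 38) = 2, which divides 34, so solutions exist.
Divide through by 2: 8x ≡ 17 (mod 19).
Find 8^(-1) mod 19 by the extended Euclidean algorithm:
19 = 2 × 8 + 3  ⟹  3 = (1)·19 + (-2)·8
8 = 2 × 3 + 2  ⟹  2 = (-2)·19 + (5)·8
3 = 1 × 2 + 1  ⟹  1 = (3)·19 + (-7)·8
So (-7)·8 ≡ 1 (mod 19), i.e. 8^(-1) ≡ -7 ≡ 12 (mod 19).
x ≡ 12 × 17 = 204 ≡ 14 (mod 19).
Check: 16 × 14 = 224 ≡ 34 (mod 38).
x ≡ 14 (mod 19), giving 2 solutions mod 38.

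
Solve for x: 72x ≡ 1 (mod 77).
46

gcd(72, 77) = 1, so the inverse exists.
Extended Euclidean algorithm on (77, 72):
77 = 1 × 72 + 5  ⟹  5 = (1)·77 + (-1)·72
72 = 14 × 5 + 2  ⟹  2 = (-14)·77 + (15)·72
5 = 2 × 2 + 1  ⟹  1 = (29)·77 + (-31)·72
So (-31)·72 ≡ 1 (mod 77), i.e. 72^(-1) ≡ -31 ≡ 46 (mod 77).
Check: 72 × 46 = 3312 ≡ 1 (mod 77)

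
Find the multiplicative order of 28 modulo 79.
78

79 is prime, so ord(28) divides φ(79) = 78.
Divisors of 78: 1, 2, 3, 6, 13, 26, 39, 78.
Repeated squaring: 28^1 ≡ 28, 28^2 ≡ 73, 28^4 ≡ 36, 28^8 ≡ 32, 28^16 ≡ 76, 28^32 ≡ 9, 28^64 ≡ 2 (mod 79).
Test 28^d mod 79 for each divisor d in increasing order:
28^1 ≡ 28
28^2 ≡ 73
28^3 = 28^2·28^1 ≡ 69
28^6 = 28^4·28^2 ≡ 21
28^13 = 28^8·28^4·28^1 ≡ 24
28^26 = 28^16·28^8·28^2 ≡ 23
28^39 = 28^32·28^4·28^2·28^1 ≡ 78
28^78 = 28^64·28^8·28^4·28^2 ≡ 1  ← first divisor giving 1
The order is 78.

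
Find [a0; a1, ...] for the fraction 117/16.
[7; 3, 5]

Euclidean algorithm steps:
117 = 7 × 16 + 5
16 = 3 × 5 + 1
5 = 5 × 1 + 0
Continued fraction: [7; 3, 5]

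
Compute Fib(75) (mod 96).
2

Matrix identity: Q^n = [[F_(n+1), F_n], [F_n, F_(n-1)]] with Q = [[1,1],[1,0]].
n = 75 = 1001011₂. Square-and-multiply, entries mod 96:
Q^1 = [[1,1],[1,0]]
Q^2 = (Q^1)² = [[2,1],[1,1]]
Q^4 = (Q^2)² = [[5,3],[3,2]]
Q^9 = (Q^4)²·Q = [[55,34],[34,21]]
Q^18 = (Q^9)² = [[53,88],[88,61]]
Q^37 = (Q^18)²·Q = [[41,89],[89,48]]
Q^75 = (Q^37)²·Q = [[51,2],[2,49]]
F_75 mod 96 = Q^75[0][1] = 2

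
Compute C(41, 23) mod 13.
0

Using Lucas' theorem:
Write n=41 and k=23 in base 13:
n in base 13: [3, 2]
k in base 13: [1, 10]
C(41,23) mod 13 = ∏ C(n_i, k_i) mod 13
Digit binomials (mod 13): C(3,1) = 3; C(2,10) = 0 (k_i > n_i)
Product: 3 × 0 = 0 ≡ 0 (mod 13)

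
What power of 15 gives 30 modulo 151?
41

Baby-step giant-step with step n = ⌈√151⌉ = 13.
Baby steps 15^j mod 151 (j:value) for j=0..12: 0:1, 1:15, 2:74, 3:53, 4:40, 5:147, 6:91, 7:6, 8:90, 9:142, 10:16, 11:89, 12:127.
Giant-step multiplier: 15^(-13) ≡ 15^(150-13) = 15^137 ≡ 13 (mod 151).
Giant steps γ_i = 30·13^i mod 151: γ_0=30, γ_1=88, γ_2=87, γ_3=74 (in table at j=2).
x = i·n + j = 3·13 + 2 = 41.
Check: 15^41 ≡ 30 (mod 151).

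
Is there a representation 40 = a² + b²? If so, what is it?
2² + 6² (a=2, b=6)

Factorization: 40 = 2^3 × 5
By Fermat: n is sum of two squares iff every prime p ≡ 3 (mod 4) appears to even power.
All primes ≡ 3 (mod 4) appear to even power.
Search a = 0, 1, 2, … for 40 - a² a perfect square: first hit at a = 2: 40 - 4 = 36 = 6².
40 = 2² + 6² = 4 + 36 ✓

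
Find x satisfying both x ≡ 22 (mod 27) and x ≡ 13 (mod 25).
238

Using Chinese Remainder Theorem:
M = 27 × 25 = 675
M1 = 25, M2 = 27
y1 = 25^(-1) mod 27 = 13
y2 = 27^(-1) mod 25 = 13
x = (22×25×13 + 13×27×13) mod 675 = 238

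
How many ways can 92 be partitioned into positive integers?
72533807

p(n) counts ways to write n as a sum of positive integers (order ignored).
Euler's pentagonal recurrence: p(k) = p(k-1) + p(k-2) - p(k-5) - p(k-7) + p(k-12) + p(k-15) - ... (offsets j(3j∓1)/2, signs ++--, p(0)=1, p(<0)=0).
DP table for k = 0..91: p(0)=1, p(1)=1, p(2)=2, p(3)=3, p(4)=5, p(5)=7, p(6)=11, p(7)=15, p(8)=22, p(9)=30, p(10)=42, p(11)=56, p(12)=77, p(13)=101, p(14)=135, p(15)=176, p(16)=231, p(17)=297, p(18)=385, p(19)=490, p(20)=627, p(21)=792, p(22)=1002, p(23)=1255, p(24)=1575, p(25)=1958, p(26)=2436, p(27)=3010, p(28)=3718, p(29)=4565, p(30)=5604, p(31)=6842, p(32)=8349, p(33)=10143, p(34)=12310, p(35)=14883, p(36)=17977, p(37)=21637, p(38)=26015, p(39)=31185, p(40)=37338, p(41)=44583, p(42)=53174, p(43)=63261, p(44)=75175, p(45)=89134, p(46)=105558, p(47)=124754, p(48)=147273, p(49)=173525, p(50)=204226, p(51)=239943, p(52)=281589, p(53)=329931, p(54)=386155, p(55)=451276, p(56)=526823, p(57)=614154, p(58)=715220, p(59)=831820, p(60)=966467, p(61)=1121505, p(62)=1300156, p(63)=1505499, p(64)=1741630, p(65)=2012558, p(66)=2323520, p(67)=2679689, p(68)=3087735, p(69)=3554345, p(70)=4087968, p(71)=4697205, p(72)=5392783, p(73)=6185689, p(74)=7089500, p(75)=8118264, p(76)=9289091, p(77)=10619863, p(78)=12132164, p(79)=13848650, p(80)=15796476, p(81)=18004327, p(82)=20506255, p(83)=23338469, p(84)=26543660, p(85)=30167357, p(86)=34262962, p(87)=38887673, p(88)=44108109, p(89)=49995925, p(90)=56634173, p(91)=64112359.
Final step: p(92) = p(91) + p(90) - p(87) - p(85) + p(80) + p(77) - p(70) - p(66) + p(57) + p(52) - p(41) - p(35) + p(22) + p(15) - p(0)
= 64112359 + 56634173 - 38887673 - 30167357 + 15796476 + 10619863 - 4087968 - 2323520 + 614154 + 281589 - 44583 - 14883 + 1002 + 176 - 1
= 72533807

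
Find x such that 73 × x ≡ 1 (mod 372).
265

gcd(73, 372) = 1, so the inverse exists.
Extended Euclidean algorithm on (372, 73):
372 = 5 × 73 + 7  ⟹  7 = (1)·372 + (-5)·73
73 = 10 × 7 + 3  ⟹  3 = (-10)·372 + (51)·73
7 = 2 × 3 + 1  ⟹  1 = (21)·372 + (-107)·73
So (-107)·73 ≡ 1 (mod 372), i.e. 73^(-1) ≡ -107 ≡ 265 (mod 372).
Check: 73 × 265 = 19345 ≡ 1 (mod 372)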